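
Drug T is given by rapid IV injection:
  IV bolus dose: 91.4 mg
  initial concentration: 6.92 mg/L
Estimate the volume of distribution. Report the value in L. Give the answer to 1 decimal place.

Vd = Dose / C₀ = 91.40 / 6.92 = 13.21 L

13.2 L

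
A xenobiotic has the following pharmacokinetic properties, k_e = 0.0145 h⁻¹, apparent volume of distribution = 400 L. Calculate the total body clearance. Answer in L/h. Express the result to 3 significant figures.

5.80 L/h

CL = k × Vd = 0.0145 × 400 = 5.800 L/h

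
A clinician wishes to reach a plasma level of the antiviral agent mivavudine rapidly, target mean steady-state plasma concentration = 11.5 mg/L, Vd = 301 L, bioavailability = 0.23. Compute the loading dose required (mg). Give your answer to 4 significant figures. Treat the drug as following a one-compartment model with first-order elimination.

LD = Css × Vd / F = 11.5 × 301 / 0.23 = 15050 mg

15050 mg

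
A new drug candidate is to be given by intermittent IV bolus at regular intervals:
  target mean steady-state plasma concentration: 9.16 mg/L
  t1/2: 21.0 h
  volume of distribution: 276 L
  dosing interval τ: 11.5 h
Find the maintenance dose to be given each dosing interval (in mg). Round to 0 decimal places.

960 mg

k = ln2 / t½ = 0.693147 / 21.0 = 0.03301 h⁻¹
CL = k × Vd = 0.03301 × 276 = 9.111 L/h
At steady state, Dose/τ = Css × CL.
Dose = Css × CL × τ = 9.16 × 9.111 × 11.5 = 959.8 mg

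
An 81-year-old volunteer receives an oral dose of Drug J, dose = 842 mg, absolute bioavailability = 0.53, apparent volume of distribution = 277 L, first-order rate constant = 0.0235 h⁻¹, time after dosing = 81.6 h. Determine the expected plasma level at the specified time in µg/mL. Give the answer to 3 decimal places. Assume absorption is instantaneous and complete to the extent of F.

0.237 µg/mL

Amount reaching circulation = F × Dose = 0.53 × 842.0 = 446.3 mg
C₀ = F·Dose / Vd = 446.3 / 277 = 1.611 mg/L
C = C₀ · e^(−k·t) = 1.611 × e^(−0.02350 × 81.6)
  = 1.611 × 0.1470 = 0.2368 mg/L
(0.2368 mg/L = 0.2368 µg/mL)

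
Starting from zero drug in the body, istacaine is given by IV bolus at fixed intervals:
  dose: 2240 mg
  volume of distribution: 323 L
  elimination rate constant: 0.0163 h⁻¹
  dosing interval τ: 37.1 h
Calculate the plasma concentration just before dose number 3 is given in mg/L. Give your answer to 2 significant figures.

C₀ per dose = Dose / Vd = 2240 / 323 = 6.935 mg/L
Fraction remaining after one interval: r = e^(−kτ) = e^(−0.01630 × 37.1) = 0.5462
Before dose 3, 2 doses have been given (aged 1τ, 2τ).
C_trough = C₀ × (r + r²) = 6.935 × (0.5462 + 0.2983) = 5.857 mg/L

5.9 mg/L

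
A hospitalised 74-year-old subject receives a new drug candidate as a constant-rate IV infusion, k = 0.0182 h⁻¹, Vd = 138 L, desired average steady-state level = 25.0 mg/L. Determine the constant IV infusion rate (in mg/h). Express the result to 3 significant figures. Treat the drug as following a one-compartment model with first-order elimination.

62.8 mg/h

CL = k × Vd = 0.01820 × 138 = 2.512 L/h
At steady state, infusion rate R₀ = Css × CL = 25.0 × 2.512 = 62.80 mg/h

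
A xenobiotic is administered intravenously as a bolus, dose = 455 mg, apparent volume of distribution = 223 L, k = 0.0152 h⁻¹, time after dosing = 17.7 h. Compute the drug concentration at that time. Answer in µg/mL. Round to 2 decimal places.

1.56 µg/mL

C₀ = Dose / Vd = 455.0 / 223 = 2.040 mg/L
C = C₀ · e^(−k·t) = 2.040 × e^(−0.01520 × 17.7)
  = 2.040 × 0.7641 = 1.559 mg/L
(1.559 mg/L = 1.559 µg/mL)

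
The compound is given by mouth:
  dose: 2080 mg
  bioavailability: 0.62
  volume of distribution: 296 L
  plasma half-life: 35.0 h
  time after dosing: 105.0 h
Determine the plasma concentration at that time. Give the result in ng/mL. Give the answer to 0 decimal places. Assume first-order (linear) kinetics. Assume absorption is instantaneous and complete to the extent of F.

545 ng/mL

Amount reaching circulation = F × Dose = 0.62 × 2080 = 1290 mg
C₀ = F·Dose / Vd = 1290 / 296 = 4.358 mg/L
k = ln2 / t½ = 0.693147 / 35.0 = 0.01980 h⁻¹
t / t½ = 105.0 / 35.0 = 3 half-lives
C = C₀ × (1/2)^3 = 4.358 × 0.1250 = 0.5448 mg/L
Convert: 0.5448 mg/L × 1000 = 544.8 ng/mL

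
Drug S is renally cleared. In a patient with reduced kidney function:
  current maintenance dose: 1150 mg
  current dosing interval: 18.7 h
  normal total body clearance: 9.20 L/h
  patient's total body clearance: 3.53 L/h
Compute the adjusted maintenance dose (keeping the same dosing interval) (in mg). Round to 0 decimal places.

To keep the same average steady-state level, dosing rate must scale with clearance.
CL ratio = 3.53 / 9.20 = 0.3837
New dose (same interval) = 1150 × 0.3837 = 441.3 mg

441 mg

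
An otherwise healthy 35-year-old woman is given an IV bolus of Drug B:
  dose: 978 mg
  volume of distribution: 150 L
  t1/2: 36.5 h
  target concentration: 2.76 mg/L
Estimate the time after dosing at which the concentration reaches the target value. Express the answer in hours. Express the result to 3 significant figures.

45.3 h

C₀ = Dose / Vd = 978.0 / 150 = 6.520 mg/L
k = ln2 / t½ = 0.693147 / 36.5 = 0.01899 h⁻¹
t = ln(C₀ / C) / k = ln(6.520 / 2.76) / 0.01899
  = ln(2.362) / 0.01899 = 0.8595 / 0.01899 = 45.26 h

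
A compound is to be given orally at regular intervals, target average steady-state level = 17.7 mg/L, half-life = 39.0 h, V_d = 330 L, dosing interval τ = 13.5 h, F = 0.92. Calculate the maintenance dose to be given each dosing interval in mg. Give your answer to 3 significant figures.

1520 mg

k = ln2 / t½ = 0.693147 / 39.0 = 0.01777 h⁻¹
CL = k × Vd = 0.01777 × 330 = 5.864 L/h
At steady state, F × (Dose/τ) = Css × CL.
Dose = Css × CL × τ / F = 17.7 × 5.864 × 13.5 / 0.92 = 1523 mg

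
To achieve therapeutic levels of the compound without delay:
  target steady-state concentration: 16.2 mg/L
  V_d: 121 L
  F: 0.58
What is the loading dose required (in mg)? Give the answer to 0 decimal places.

3380 mg

LD = Css × Vd / F = 16.2 × 121 / 0.58 = 3380 mg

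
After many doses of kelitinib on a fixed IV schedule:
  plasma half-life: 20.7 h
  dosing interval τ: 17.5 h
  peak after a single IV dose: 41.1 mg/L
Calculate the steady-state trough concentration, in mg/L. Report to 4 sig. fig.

51.58 mg/L

k = ln2 / t½ = 0.693147 / 20.7 = 0.03349 h⁻¹
e^(−kτ) = e^(−0.03349 × 17.5) = 0.5565
Accumulation ratio R = 1 / (1 − e^(−kτ)) = 1 / (1 − 0.5565) = 2.255
Steady-state trough = C₀ × R × e^(−kτ) = 41.1 × 2.255 × 0.5565 = 51.58 mg/L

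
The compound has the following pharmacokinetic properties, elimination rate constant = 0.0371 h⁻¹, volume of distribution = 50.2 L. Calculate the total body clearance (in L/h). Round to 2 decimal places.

1.86 L/h

CL = k × Vd = 0.0371 × 50.2 = 1.862 L/h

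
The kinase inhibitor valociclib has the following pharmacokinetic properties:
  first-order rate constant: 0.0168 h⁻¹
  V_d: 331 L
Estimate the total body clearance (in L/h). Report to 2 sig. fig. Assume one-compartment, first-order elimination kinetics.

5.6 L/h

CL = k × Vd = 0.0168 × 331 = 5.561 L/h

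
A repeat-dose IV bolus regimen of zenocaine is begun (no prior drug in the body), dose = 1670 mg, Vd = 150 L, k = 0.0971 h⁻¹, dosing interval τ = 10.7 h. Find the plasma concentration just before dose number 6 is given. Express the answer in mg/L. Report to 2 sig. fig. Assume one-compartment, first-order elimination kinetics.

C₀ per dose = Dose / Vd = 1670 / 150 = 11.13 mg/L
Fraction remaining after one interval: r = e^(−kτ) = e^(−0.09710 × 10.7) = 0.3538
Before dose 6, 5 doses have been given (aged 1τ, 2τ, 3τ, 4τ, 5τ).
C_trough = C₀ × (r + r² + … + r^5) = C₀ × r(1−r^5)/(1−r)
        = 11.13 × 0.3538 × (1 − 0.005544) / (1 − 0.3538) = 6.060 mg/L

6.1 mg/L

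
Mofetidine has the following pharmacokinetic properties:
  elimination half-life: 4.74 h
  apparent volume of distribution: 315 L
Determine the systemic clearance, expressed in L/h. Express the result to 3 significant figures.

46.1 L/h

k = ln2 / t½ = 0.693147 / 4.74 = 0.1462 h⁻¹
CL = k × Vd = 0.1462 × 315 = 46.05 L/h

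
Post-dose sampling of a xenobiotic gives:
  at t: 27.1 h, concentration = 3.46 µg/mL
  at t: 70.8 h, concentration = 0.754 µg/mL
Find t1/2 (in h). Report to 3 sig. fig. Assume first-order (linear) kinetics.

19.9 h

k = ln(C₁/C₂) / (t₂ − t₁) = ln(3.46/0.754) / (70.8 − 27.1)
  = 1.524 / 43.70 = 0.03487 h⁻¹
t½ = ln2 / k = 0.693147 / 0.03487 = 19.88 h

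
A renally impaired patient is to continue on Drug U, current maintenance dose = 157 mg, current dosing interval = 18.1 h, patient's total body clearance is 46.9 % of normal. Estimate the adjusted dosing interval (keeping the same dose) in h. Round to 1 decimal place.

To keep the same average steady-state level, dosing rate must scale with clearance.
CL ratio = 46.9 / 100 = 0.4690
New interval (same dose) = 18.1 / 0.4690 = 38.59 h

38.6 h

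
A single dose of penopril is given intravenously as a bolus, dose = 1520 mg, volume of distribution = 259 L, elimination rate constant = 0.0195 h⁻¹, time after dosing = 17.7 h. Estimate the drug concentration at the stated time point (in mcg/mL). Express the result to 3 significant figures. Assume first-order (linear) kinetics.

4.16 mcg/mL

C₀ = Dose / Vd = 1520 / 259 = 5.869 mg/L
C = C₀ · e^(−k·t) = 5.869 × e^(−0.01950 × 17.7)
  = 5.869 × 0.7081 = 4.156 mg/L
(4.156 mg/L = 4.156 mcg/mL)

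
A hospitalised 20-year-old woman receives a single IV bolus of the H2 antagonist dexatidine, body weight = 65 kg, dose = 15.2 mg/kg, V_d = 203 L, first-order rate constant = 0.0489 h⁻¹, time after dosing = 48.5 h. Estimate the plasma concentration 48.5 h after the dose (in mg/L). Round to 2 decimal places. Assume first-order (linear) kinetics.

Total dose = 15.2 × 65 = 988.0 mg
C₀ = Dose / Vd = 988.0 / 203 = 4.867 mg/L
C = C₀ · e^(−k·t) = 4.867 × e^(−0.04890 × 48.5)
  = 4.867 × 0.09333 = 0.4542 mg/L

0.45 mg/L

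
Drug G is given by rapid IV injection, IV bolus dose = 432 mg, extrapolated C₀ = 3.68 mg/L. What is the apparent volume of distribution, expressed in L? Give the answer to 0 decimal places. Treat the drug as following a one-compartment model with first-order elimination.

117 L

Vd = Dose / C₀ = 432.0 / 3.68 = 117.4 L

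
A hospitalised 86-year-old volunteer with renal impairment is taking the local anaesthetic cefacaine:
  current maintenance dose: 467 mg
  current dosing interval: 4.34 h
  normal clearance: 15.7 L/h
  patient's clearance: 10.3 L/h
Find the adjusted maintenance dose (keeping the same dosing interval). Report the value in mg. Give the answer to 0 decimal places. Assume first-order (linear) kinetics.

306 mg

To keep the same average steady-state level, dosing rate must scale with clearance.
CL ratio = 10.3 / 15.7 = 0.6561
New dose (same interval) = 467 × 0.6561 = 306.4 mg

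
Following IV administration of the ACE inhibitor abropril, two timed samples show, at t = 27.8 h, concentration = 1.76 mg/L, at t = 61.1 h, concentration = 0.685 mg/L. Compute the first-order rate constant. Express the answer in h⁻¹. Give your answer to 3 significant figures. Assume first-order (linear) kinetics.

0.0283 h⁻¹

k = ln(C₁/C₂) / (t₂ − t₁) = ln(1.76/0.685) / (61.1 − 27.8)
  = 0.9437 / 33.30 = 0.02834 h⁻¹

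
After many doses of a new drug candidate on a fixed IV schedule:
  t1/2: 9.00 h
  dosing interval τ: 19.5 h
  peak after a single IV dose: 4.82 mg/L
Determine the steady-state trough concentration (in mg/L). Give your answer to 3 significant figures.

k = ln2 / t½ = 0.693147 / 9.00 = 0.07702 h⁻¹
e^(−kτ) = e^(−0.07702 × 19.5) = 0.2227
Accumulation ratio R = 1 / (1 − e^(−kτ)) = 1 / (1 − 0.2227) = 1.287
Steady-state trough = C₀ × R × e^(−kτ) = 4.82 × 1.287 × 0.2227 = 1.381 mg/L

1.38 mg/L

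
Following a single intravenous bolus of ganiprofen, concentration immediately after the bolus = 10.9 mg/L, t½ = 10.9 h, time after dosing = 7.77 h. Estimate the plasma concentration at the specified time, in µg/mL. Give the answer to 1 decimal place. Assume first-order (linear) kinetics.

k = ln2 / t½ = 0.693147 / 10.9 = 0.06359 h⁻¹
C = C₀ · e^(−k·t) = 10.90 × e^(−0.06359 × 7.77)
  = 10.90 × 0.6101 = 6.650 mg/L
(6.650 mg/L = 6.650 µg/mL)

6.7 µg/mL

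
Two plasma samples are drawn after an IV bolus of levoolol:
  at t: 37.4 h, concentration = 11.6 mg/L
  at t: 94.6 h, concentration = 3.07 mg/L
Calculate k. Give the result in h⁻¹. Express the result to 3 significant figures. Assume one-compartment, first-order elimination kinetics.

0.0232 h⁻¹

k = ln(C₁/C₂) / (t₂ − t₁) = ln(11.6/3.07) / (94.6 − 37.4)
  = 1.329 / 57.20 = 0.02323 h⁻¹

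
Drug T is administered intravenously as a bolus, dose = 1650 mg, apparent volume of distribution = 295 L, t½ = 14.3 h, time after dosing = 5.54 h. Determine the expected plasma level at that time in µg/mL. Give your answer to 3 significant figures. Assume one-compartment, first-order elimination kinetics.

4.28 µg/mL

C₀ = Dose / Vd = 1650 / 295 = 5.593 mg/L
k = ln2 / t½ = 0.693147 / 14.3 = 0.04847 h⁻¹
C = C₀ · e^(−k·t) = 5.593 × e^(−0.04847 × 5.54)
  = 5.593 × 0.7645 = 4.276 mg/L
(4.276 mg/L = 4.276 µg/mL)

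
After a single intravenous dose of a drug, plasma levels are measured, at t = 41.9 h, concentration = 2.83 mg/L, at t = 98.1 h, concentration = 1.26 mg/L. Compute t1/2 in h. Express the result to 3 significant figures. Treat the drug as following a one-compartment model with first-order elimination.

k = ln(C₁/C₂) / (t₂ − t₁) = ln(2.83/1.26) / (98.1 − 41.9)
  = 0.8092 / 56.20 = 0.01440 h⁻¹
t½ = ln2 / k = 0.693147 / 0.01440 = 48.14 h

48.1 h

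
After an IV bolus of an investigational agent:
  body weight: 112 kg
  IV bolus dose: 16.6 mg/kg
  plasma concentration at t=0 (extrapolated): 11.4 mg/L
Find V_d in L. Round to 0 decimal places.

Dose = 16.6 × 112 = 1859 mg
Vd = Dose / C₀ = 1859 / 11.4 = 163.1 L

163 L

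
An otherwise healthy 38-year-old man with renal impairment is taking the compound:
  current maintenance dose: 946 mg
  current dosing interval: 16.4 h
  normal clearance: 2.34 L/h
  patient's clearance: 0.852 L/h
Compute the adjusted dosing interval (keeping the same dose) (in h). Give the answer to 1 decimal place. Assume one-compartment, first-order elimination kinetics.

45.0 h

To keep the same average steady-state level, dosing rate must scale with clearance.
CL ratio = 0.852 / 2.34 = 0.3641
New interval (same dose) = 16.4 / 0.3641 = 45.04 h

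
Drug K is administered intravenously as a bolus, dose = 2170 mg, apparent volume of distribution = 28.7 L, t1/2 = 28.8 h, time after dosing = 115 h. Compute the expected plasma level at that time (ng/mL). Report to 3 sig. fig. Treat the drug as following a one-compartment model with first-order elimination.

4750 ng/mL

C₀ = Dose / Vd = 2170 / 28.7 = 75.61 mg/L
k = ln2 / t½ = 0.693147 / 28.8 = 0.02407 h⁻¹
C = C₀ · e^(−k·t) = 75.61 × e^(−0.02407 × 115)
  = 75.61 × 0.06278 = 4.747 mg/L
Convert: 4.747 mg/L × 1000 = 4747 ng/mL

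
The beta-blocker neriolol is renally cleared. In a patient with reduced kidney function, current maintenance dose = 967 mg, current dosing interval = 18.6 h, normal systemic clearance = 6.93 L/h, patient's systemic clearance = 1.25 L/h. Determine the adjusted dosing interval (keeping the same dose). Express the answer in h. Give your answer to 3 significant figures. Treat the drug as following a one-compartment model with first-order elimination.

103 h

To keep the same average steady-state level, dosing rate must scale with clearance.
CL ratio = 1.25 / 6.93 = 0.1804
New interval (same dose) = 18.6 / 0.1804 = 103.1 h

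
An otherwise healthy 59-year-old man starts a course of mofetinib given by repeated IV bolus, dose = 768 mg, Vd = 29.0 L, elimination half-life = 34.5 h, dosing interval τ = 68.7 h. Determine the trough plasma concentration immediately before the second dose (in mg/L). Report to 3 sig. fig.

C₀ per dose = Dose / Vd = 768 / 29.0 = 26.48 mg/L
k = ln2 / t½ = 0.693147 / 34.5 = 0.02009 h⁻¹
Fraction remaining after one interval: r = e^(−kτ) = e^(−0.02009 × 68.7) = 0.2515
Before dose 2, 1 dose has been given (aged 1τ).
C_trough = C₀ × r = 26.48 × 0.2515 = 6.660 mg/L

6.66 mg/L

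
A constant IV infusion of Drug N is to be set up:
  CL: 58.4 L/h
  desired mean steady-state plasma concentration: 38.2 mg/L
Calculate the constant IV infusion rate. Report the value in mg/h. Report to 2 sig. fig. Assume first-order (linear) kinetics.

At steady state, infusion rate R₀ = Css × CL = 38.2 × 58.40 = 2231 mg/h

2200 mg/h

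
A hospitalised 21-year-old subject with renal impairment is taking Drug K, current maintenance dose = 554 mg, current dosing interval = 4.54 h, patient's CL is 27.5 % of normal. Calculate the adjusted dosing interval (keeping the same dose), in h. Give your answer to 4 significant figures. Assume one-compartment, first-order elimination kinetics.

To keep the same average steady-state level, dosing rate must scale with clearance.
CL ratio = 27.5 / 100 = 0.2750
New interval (same dose) = 4.54 / 0.2750 = 16.51 h

16.51 h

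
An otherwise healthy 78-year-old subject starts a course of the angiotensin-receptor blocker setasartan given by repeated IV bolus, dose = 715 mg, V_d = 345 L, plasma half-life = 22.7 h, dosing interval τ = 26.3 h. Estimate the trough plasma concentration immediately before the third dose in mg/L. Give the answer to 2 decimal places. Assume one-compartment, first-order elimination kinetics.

1.34 mg/L

C₀ per dose = Dose / Vd = 715 / 345 = 2.072 mg/L
k = ln2 / t½ = 0.693147 / 22.7 = 0.03054 h⁻¹
Fraction remaining after one interval: r = e^(−kτ) = e^(−0.03054 × 26.3) = 0.4479
Before dose 3, 2 doses have been given (aged 1τ, 2τ).
C_trough = C₀ × (r + r²) = 2.072 × (0.4479 + 0.2006) = 1.344 mg/L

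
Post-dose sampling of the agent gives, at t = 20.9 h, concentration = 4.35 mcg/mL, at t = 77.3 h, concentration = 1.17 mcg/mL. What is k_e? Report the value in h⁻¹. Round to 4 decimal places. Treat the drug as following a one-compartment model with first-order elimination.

0.0233 h⁻¹

k = ln(C₁/C₂) / (t₂ − t₁) = ln(4.35/1.17) / (77.3 − 20.9)
  = 1.313 / 56.40 = 0.02328 h⁻¹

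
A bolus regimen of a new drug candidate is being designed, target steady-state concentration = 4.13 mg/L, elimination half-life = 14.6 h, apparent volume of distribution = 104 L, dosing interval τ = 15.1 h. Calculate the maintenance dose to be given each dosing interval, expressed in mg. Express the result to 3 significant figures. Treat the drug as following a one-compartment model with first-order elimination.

k = ln2 / t½ = 0.693147 / 14.6 = 0.04748 h⁻¹
CL = k × Vd = 0.04748 × 104 = 4.938 L/h
At steady state, Dose/τ = Css × CL.
Dose = Css × CL × τ = 4.13 × 4.938 × 15.1 = 307.9 mg

308 mg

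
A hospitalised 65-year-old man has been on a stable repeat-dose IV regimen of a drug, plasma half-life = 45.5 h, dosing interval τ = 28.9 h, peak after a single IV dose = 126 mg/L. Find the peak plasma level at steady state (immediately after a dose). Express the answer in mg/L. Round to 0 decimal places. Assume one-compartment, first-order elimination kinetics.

354 mg/L

k = ln2 / t½ = 0.693147 / 45.5 = 0.01523 h⁻¹
e^(−kτ) = e^(−0.01523 × 28.9) = 0.6439
Accumulation ratio R = 1 / (1 − e^(−kτ)) = 1 / (1 − 0.6439) = 2.808
Steady-state peak = C₀ × R = 126 × 2.808 = 353.8 mg/L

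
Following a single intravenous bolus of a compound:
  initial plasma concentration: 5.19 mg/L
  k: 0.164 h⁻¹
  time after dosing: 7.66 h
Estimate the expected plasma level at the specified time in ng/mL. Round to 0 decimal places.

1478 ng/mL

C = C₀ · e^(−k·t) = 5.190 × e^(−0.1640 × 7.66)
  = 5.190 × 0.2847 = 1.478 mg/L
Convert: 1.478 mg/L × 1000 = 1478 ng/mL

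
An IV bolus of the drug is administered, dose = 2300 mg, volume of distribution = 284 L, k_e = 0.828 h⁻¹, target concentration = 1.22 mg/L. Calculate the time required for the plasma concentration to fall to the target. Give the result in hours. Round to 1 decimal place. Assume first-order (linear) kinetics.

C₀ = Dose / Vd = 2300 / 284 = 8.099 mg/L
t = ln(C₀ / C) / k = ln(8.099 / 1.22) / 0.8280
  = ln(6.639) / 0.8280 = 1.893 / 0.8280 = 2.286 h

2.3 h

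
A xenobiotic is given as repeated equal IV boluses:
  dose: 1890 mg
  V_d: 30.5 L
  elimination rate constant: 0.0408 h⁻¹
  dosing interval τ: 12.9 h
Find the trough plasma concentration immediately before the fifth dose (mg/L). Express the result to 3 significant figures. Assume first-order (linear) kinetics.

78.6 mg/L

C₀ per dose = Dose / Vd = 1890 / 30.5 = 61.97 mg/L
Fraction remaining after one interval: r = e^(−kτ) = e^(−0.04080 × 12.9) = 0.5908
Before dose 5, 4 doses have been given (aged 1τ, 2τ, 3τ, 4τ).
C_trough = C₀ × (r + r² + … + r^4) = C₀ × r(1−r^4)/(1−r)
        = 61.97 × 0.5908 × (1 − 0.1218) / (1 − 0.5908) = 78.57 mg/L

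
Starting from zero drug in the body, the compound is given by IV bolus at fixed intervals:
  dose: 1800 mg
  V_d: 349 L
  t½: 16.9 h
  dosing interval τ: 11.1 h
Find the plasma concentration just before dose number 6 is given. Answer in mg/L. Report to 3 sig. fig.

C₀ per dose = Dose / Vd = 1800 / 349 = 5.158 mg/L
k = ln2 / t½ = 0.693147 / 16.9 = 0.04101 h⁻¹
Fraction remaining after one interval: r = e^(−kτ) = e^(−0.04101 × 11.1) = 0.6343
Before dose 6, 5 doses have been given (aged 1τ, 2τ, 3τ, 4τ, 5τ).
C_trough = C₀ × (r + r² + … + r^5) = C₀ × r(1−r^5)/(1−r)
        = 5.158 × 0.6343 × (1 − 0.1027) / (1 − 0.6343) = 8.028 mg/L

8.03 mg/L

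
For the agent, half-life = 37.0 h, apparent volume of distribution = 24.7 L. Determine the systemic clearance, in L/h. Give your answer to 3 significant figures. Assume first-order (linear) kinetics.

0.463 L/h

k = ln2 / t½ = 0.693147 / 37.0 = 0.01873 h⁻¹
CL = k × Vd = 0.01873 × 24.7 = 0.4626 L/h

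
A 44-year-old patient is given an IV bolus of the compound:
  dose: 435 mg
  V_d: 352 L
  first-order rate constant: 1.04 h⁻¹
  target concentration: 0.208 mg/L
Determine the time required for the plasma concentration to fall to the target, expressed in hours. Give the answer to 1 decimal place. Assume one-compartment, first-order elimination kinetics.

C₀ = Dose / Vd = 435.0 / 352 = 1.236 mg/L
t = ln(C₀ / C) / k = ln(1.236 / 0.208) / 1.040
  = ln(5.942) / 1.040 = 1.782 / 1.040 = 1.713 h

1.7 h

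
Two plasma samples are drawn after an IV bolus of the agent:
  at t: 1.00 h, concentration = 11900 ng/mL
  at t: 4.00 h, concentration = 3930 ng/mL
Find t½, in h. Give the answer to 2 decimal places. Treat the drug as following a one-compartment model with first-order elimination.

1.88 h

k = ln(C₁/C₂) / (t₂ − t₁) = ln(11900/3930) / (4.00 − 1.00)
  = 1.108 / 3.000 = 0.3693 h⁻¹
t½ = ln2 / k = 0.693147 / 0.3693 = 1.877 h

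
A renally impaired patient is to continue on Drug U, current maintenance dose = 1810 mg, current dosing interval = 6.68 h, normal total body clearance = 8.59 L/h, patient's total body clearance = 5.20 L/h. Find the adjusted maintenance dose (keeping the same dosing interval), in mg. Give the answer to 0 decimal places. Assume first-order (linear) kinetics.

To keep the same average steady-state level, dosing rate must scale with clearance.
CL ratio = 5.20 / 8.59 = 0.6054
New dose (same interval) = 1810 × 0.6054 = 1096 mg

1096 mg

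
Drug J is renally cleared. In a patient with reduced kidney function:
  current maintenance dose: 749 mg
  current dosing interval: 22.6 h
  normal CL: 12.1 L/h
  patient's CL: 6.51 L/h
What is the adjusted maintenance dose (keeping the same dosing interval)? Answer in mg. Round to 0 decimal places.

403 mg

To keep the same average steady-state level, dosing rate must scale with clearance.
CL ratio = 6.51 / 12.1 = 0.5380
New dose (same interval) = 749 × 0.5380 = 403.0 mg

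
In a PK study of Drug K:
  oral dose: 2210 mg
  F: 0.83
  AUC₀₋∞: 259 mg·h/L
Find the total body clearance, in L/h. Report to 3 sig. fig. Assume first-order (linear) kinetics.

CL = F·Dose / AUC = 0.83 × 2210 / 259 = 7.082 L/h

7.08 L/h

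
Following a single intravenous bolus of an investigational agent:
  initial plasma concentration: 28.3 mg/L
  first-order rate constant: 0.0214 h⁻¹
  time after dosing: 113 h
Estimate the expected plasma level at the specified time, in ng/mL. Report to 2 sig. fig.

2500 ng/mL

C = C₀ · e^(−k·t) = 28.30 × e^(−0.02140 × 113)
  = 28.30 × 0.08908 = 2.521 mg/L
Convert: 2.521 mg/L × 1000 = 2521 ng/mL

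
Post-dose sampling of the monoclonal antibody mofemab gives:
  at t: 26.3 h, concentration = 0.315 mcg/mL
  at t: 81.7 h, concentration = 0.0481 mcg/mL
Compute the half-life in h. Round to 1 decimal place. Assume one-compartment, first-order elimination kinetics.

20.4 h

k = ln(C₁/C₂) / (t₂ − t₁) = ln(0.315/0.0481) / (81.7 − 26.3)
  = 1.879 / 55.40 = 0.03392 h⁻¹
t½ = ln2 / k = 0.693147 / 0.03392 = 20.43 h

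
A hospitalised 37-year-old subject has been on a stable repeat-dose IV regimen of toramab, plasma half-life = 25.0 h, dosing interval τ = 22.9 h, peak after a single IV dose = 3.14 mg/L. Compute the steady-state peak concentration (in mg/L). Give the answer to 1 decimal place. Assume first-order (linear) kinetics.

6.7 mg/L

k = ln2 / t½ = 0.693147 / 25.0 = 0.02773 h⁻¹
e^(−kτ) = e^(−0.02773 × 22.9) = 0.5299
Accumulation ratio R = 1 / (1 − e^(−kτ)) = 1 / (1 − 0.5299) = 2.127
Steady-state peak = C₀ × R = 3.14 × 2.127 = 6.679 mg/L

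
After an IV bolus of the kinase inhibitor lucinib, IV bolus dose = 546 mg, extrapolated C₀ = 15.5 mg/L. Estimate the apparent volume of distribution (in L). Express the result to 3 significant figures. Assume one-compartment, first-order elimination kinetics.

Vd = Dose / C₀ = 546.0 / 15.5 = 35.23 L

35.2 L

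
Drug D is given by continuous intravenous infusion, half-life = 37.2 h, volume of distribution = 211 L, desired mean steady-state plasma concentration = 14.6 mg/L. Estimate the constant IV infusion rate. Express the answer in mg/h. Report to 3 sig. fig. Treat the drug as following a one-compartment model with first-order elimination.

57.4 mg/h

k = ln2 / t½ = 0.693147 / 37.2 = 0.01863 h⁻¹
CL = k × Vd = 0.01863 × 211 = 3.931 L/h
At steady state, infusion rate R₀ = Css × CL = 14.6 × 3.931 = 57.39 mg/h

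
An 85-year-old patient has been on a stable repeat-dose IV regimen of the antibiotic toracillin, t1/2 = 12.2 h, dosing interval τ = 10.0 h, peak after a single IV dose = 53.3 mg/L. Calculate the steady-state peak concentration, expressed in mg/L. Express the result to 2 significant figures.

k = ln2 / t½ = 0.693147 / 12.2 = 0.05682 h⁻¹
e^(−kτ) = e^(−0.05682 × 10.0) = 0.5665
Accumulation ratio R = 1 / (1 − e^(−kτ)) = 1 / (1 − 0.5665) = 2.307
Steady-state peak = C₀ × R = 53.3 × 2.307 = 123.0 mg/L

120 mg/L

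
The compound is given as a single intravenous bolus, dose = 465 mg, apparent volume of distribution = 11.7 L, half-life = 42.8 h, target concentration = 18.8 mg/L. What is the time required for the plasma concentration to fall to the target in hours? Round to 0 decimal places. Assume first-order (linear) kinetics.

C₀ = Dose / Vd = 465.0 / 11.7 = 39.74 mg/L
k = ln2 / t½ = 0.693147 / 42.8 = 0.01620 h⁻¹
t = ln(C₀ / C) / k = ln(39.74 / 18.8) / 0.01620
  = ln(2.114) / 0.01620 = 0.7486 / 0.01620 = 46.21 h

46 h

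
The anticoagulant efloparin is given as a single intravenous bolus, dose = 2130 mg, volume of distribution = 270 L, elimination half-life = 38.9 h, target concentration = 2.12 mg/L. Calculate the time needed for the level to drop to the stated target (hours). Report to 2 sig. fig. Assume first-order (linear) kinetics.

C₀ = Dose / Vd = 2130 / 270 = 7.889 mg/L
k = ln2 / t½ = 0.693147 / 38.9 = 0.01782 h⁻¹
t = ln(C₀ / C) / k = ln(7.889 / 2.12) / 0.01782
  = ln(3.721) / 0.01782 = 1.314 / 0.01782 = 73.74 h

74 h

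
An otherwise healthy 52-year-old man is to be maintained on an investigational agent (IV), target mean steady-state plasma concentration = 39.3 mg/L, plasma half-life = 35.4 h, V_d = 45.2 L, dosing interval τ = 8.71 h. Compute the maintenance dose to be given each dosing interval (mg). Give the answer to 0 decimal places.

k = ln2 / t½ = 0.693147 / 35.4 = 0.01958 h⁻¹
CL = k × Vd = 0.01958 × 45.2 = 0.8850 L/h
At steady state, Dose/τ = Css × CL.
Dose = Css × CL × τ = 39.3 × 0.8850 × 8.71 = 302.9 mg

303 mg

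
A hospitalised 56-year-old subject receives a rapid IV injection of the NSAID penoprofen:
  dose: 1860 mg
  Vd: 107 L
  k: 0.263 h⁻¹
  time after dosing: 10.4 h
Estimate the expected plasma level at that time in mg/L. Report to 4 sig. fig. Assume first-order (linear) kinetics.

C₀ = Dose / Vd = 1860 / 107 = 17.38 mg/L
C = C₀ · e^(−k·t) = 17.38 × e^(−0.2630 × 10.4)
  = 17.38 × 0.06488 = 1.128 mg/L

1.128 mg/L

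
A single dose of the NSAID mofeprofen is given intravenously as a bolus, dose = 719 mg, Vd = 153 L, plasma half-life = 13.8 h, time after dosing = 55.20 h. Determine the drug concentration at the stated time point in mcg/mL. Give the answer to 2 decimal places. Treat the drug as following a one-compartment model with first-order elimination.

C₀ = Dose / Vd = 719.0 / 153 = 4.699 mg/L
k = ln2 / t½ = 0.693147 / 13.8 = 0.05023 h⁻¹
t / t½ = 55.20 / 13.8 = 4 half-lives
C = C₀ × (1/2)^4 = 4.699 × 0.06250 = 0.2937 mg/L
(0.2937 mg/L = 0.2937 mcg/mL)

0.29 mcg/mL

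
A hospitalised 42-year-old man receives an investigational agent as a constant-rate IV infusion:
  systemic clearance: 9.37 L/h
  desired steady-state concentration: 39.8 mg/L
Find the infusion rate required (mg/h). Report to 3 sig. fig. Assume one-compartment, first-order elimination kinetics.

373 mg/h

At steady state, infusion rate R₀ = Css × CL = 39.8 × 9.370 = 372.9 mg/h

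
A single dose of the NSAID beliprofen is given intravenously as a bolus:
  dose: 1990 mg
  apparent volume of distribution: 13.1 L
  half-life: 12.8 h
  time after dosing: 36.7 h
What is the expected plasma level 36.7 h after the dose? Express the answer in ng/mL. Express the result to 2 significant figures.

C₀ = Dose / Vd = 1990 / 13.1 = 151.9 mg/L
k = ln2 / t½ = 0.693147 / 12.8 = 0.05415 h⁻¹
C = C₀ · e^(−k·t) = 151.9 × e^(−0.05415 × 36.7)
  = 151.9 × 0.1371 = 20.83 mg/L
Convert: 20.83 mg/L × 1000 = 20830 ng/mL

21000 ng/mL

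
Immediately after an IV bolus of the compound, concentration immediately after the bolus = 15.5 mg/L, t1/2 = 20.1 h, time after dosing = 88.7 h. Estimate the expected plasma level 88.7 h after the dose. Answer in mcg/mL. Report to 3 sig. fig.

k = ln2 / t½ = 0.693147 / 20.1 = 0.03448 h⁻¹
C = C₀ · e^(−k·t) = 15.50 × e^(−0.03448 × 88.7)
  = 15.50 × 0.04696 = 0.7279 mg/L
(0.7279 mg/L = 0.7279 mcg/mL)

0.728 mcg/mL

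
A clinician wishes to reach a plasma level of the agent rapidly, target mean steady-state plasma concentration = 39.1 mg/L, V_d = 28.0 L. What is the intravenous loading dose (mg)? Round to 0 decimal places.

1095 mg

LD = Css × Vd = 39.1 × 28.0 = 1095 mg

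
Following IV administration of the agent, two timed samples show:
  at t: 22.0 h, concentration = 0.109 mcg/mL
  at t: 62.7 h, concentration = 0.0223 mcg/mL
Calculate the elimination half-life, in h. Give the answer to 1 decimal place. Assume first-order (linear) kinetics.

17.8 h

k = ln(C₁/C₂) / (t₂ − t₁) = ln(0.109/0.0223) / (62.7 − 22.0)
  = 1.587 / 40.70 = 0.03899 h⁻¹
t½ = ln2 / k = 0.693147 / 0.03899 = 17.78 h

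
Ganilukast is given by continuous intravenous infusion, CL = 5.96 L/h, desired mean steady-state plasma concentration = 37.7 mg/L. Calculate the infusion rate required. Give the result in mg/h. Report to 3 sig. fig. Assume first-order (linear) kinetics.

225 mg/h

At steady state, infusion rate R₀ = Css × CL = 37.7 × 5.960 = 224.7 mg/h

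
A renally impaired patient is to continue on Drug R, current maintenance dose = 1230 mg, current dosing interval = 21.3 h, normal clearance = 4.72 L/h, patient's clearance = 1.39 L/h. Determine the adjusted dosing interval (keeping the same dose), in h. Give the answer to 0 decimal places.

72 h

To keep the same average steady-state level, dosing rate must scale with clearance.
CL ratio = 1.39 / 4.72 = 0.2945
New interval (same dose) = 21.3 / 0.2945 = 72.33 h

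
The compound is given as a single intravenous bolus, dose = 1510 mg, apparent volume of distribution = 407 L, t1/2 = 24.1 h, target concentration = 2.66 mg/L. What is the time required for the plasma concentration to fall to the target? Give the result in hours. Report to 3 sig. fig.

11.6 h

C₀ = Dose / Vd = 1510 / 407 = 3.710 mg/L
k = ln2 / t½ = 0.693147 / 24.1 = 0.02876 h⁻¹
t = ln(C₀ / C) / k = ln(3.710 / 2.66) / 0.02876
  = ln(1.395) / 0.02876 = 0.3329 / 0.02876 = 11.58 h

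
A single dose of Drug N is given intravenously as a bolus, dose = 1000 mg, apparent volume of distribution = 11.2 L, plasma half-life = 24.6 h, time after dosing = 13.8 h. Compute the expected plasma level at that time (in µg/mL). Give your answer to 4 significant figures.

60.52 µg/mL

C₀ = Dose / Vd = 1000 / 11.2 = 89.29 mg/L
k = ln2 / t½ = 0.693147 / 24.6 = 0.02818 h⁻¹
C = C₀ · e^(−k·t) = 89.29 × e^(−0.02818 × 13.8)
  = 89.29 × 0.6778 = 60.52 mg/L
(60.52 mg/L = 60.52 µg/mL)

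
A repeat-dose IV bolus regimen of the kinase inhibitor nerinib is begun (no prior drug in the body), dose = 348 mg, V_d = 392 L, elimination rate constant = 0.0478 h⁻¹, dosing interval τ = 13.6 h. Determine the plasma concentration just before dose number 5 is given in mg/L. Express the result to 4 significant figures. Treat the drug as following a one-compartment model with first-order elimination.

0.8975 mg/L

C₀ per dose = Dose / Vd = 348 / 392 = 0.8878 mg/L
Fraction remaining after one interval: r = e^(−kτ) = e^(−0.04780 × 13.6) = 0.5220
Before dose 5, 4 doses have been given (aged 1τ, 2τ, 3τ, 4τ).
C_trough = C₀ × (r + r² + … + r^4) = C₀ × r(1−r^4)/(1−r)
        = 0.8878 × 0.5220 × (1 − 0.07425) / (1 − 0.5220) = 0.8975 mg/L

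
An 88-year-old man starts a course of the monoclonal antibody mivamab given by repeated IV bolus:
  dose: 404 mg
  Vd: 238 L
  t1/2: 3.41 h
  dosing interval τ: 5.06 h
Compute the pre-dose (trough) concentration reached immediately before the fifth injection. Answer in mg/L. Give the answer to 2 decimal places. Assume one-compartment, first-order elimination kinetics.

0.93 mg/L

C₀ per dose = Dose / Vd = 404 / 238 = 1.697 mg/L
k = ln2 / t½ = 0.693147 / 3.41 = 0.2033 h⁻¹
Fraction remaining after one interval: r = e^(−kτ) = e^(−0.2033 × 5.06) = 0.3575
Before dose 5, 4 doses have been given (aged 1τ, 2τ, 3τ, 4τ).
C_trough = C₀ × (r + r² + … + r^4) = C₀ × r(1−r^4)/(1−r)
        = 1.697 × 0.3575 × (1 − 0.01633) / (1 − 0.3575) = 0.9288 mg/L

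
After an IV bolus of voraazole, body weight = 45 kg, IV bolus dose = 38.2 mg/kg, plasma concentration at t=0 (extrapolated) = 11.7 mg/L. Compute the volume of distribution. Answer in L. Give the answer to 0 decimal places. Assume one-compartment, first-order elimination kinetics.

Dose = 38.2 × 45 = 1719 mg
Vd = Dose / C₀ = 1719 / 11.7 = 146.9 L

147 L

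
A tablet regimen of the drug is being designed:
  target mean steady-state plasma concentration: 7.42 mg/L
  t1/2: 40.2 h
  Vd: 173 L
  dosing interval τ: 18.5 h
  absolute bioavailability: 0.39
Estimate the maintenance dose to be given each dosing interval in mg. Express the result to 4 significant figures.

1050 mg

k = ln2 / t½ = 0.693147 / 40.2 = 0.01724 h⁻¹
CL = k × Vd = 0.01724 × 173 = 2.983 L/h
At steady state, F × (Dose/τ) = Css × CL.
Dose = Css × CL × τ / F = 7.42 × 2.983 × 18.5 / 0.39 = 1050 mg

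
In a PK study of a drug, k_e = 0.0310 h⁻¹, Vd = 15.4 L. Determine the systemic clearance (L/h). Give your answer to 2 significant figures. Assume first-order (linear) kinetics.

0.48 L/h

CL = k × Vd = 0.0310 × 15.4 = 0.4774 L/h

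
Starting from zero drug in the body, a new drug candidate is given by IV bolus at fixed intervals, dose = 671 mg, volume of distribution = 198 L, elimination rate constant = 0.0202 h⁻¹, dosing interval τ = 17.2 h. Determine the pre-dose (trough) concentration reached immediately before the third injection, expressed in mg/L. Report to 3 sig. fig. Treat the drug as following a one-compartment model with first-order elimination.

4.09 mg/L

C₀ per dose = Dose / Vd = 671 / 198 = 3.389 mg/L
Fraction remaining after one interval: r = e^(−kτ) = e^(−0.02020 × 17.2) = 0.7065
Before dose 3, 2 doses have been given (aged 1τ, 2τ).
C_trough = C₀ × (r + r²) = 3.389 × (0.7065 + 0.4991) = 4.086 mg/L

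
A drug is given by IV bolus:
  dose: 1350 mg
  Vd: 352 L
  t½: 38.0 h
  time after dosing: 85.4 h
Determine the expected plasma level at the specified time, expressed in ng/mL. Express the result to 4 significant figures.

C₀ = Dose / Vd = 1350 / 352 = 3.835 mg/L
k = ln2 / t½ = 0.693147 / 38.0 = 0.01824 h⁻¹
C = C₀ · e^(−k·t) = 3.835 × e^(−0.01824 × 85.4)
  = 3.835 × 0.2106 = 0.8077 mg/L
Convert: 0.8077 mg/L × 1000 = 807.7 ng/mL

807.7 ng/mL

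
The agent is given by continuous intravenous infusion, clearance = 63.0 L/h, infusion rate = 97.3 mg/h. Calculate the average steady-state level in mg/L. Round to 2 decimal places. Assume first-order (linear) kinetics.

At steady state Css = R₀ / CL = 97.3 / 63.00 = 1.544 mg/L

1.54 mg/L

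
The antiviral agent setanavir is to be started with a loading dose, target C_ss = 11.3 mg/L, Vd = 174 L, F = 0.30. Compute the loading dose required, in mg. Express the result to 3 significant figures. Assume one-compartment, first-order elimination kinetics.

LD = Css × Vd / F = 11.3 × 174 / 0.30 = 6554 mg

6550 mg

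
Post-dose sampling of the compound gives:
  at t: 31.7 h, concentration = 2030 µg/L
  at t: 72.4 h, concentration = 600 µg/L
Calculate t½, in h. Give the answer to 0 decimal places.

k = ln(C₁/C₂) / (t₂ − t₁) = ln(2030/600) / (72.4 − 31.7)
  = 1.219 / 40.70 = 0.02995 h⁻¹
t½ = ln2 / k = 0.693147 / 0.02995 = 23.14 h

23 h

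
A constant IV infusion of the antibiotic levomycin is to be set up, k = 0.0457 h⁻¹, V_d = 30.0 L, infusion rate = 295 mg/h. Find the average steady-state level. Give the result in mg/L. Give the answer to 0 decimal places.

CL = k × Vd = 0.04570 × 30.0 = 1.371 L/h
At steady state Css = R₀ / CL = 295 / 1.371 = 215.2 mg/L

215 mg/L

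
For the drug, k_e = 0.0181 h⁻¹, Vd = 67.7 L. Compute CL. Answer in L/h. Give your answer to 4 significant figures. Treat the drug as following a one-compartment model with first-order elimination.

1.225 L/h

CL = k × Vd = 0.0181 × 67.7 = 1.225 L/h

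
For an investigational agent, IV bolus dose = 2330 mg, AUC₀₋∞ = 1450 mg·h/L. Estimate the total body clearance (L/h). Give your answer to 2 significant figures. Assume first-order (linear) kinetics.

CL = Dose / AUC = 2330 / 1450 = 1.607 L/h

1.6 L/h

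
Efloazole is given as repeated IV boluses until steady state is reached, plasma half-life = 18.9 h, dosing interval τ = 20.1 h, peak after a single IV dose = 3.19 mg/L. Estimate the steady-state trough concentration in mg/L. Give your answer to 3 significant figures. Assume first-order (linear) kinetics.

k = ln2 / t½ = 0.693147 / 18.9 = 0.03667 h⁻¹
e^(−kτ) = e^(−0.03667 × 20.1) = 0.4785
Accumulation ratio R = 1 / (1 − e^(−kτ)) = 1 / (1 − 0.4785) = 1.918
Steady-state trough = C₀ × R × e^(−kτ) = 3.19 × 1.918 × 0.4785 = 2.928 mg/L

2.93 mg/L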